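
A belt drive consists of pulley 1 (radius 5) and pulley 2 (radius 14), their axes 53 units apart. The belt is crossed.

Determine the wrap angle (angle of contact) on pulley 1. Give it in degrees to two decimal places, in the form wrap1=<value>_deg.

crossed belt: β = asin((r1+r2)/C) = asin(19/53) = 21.0075°
wrap1 = wrap2 = π + 2β = 222.0151°

wrap1=222.02_deg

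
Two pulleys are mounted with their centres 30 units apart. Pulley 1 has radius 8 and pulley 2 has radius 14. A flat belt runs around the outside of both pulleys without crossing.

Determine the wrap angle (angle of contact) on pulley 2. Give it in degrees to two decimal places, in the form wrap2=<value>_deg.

open belt: β = asin((r2−r1)/C) = asin(6/30) = 11.5370°
wrap1 = π − 2β = 156.9261°
wrap2 = π + 2β = 203.0739°

wrap2=203.07_deg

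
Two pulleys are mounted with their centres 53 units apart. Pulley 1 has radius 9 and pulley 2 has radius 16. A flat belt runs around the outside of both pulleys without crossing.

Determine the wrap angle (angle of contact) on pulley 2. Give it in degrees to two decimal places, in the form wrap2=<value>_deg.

wrap2=195.18_deg

open belt: β = asin((r2−r1)/C) = asin(7/53) = 7.5895°
wrap1 = π − 2β = 164.8209°
wrap2 = π + 2β = 195.1791°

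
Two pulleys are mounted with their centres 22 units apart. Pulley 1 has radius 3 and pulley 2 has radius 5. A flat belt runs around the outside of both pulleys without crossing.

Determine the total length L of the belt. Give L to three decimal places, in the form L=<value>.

open belt: β = asin((r2−r1)/C) = asin(2/22) = 5.2159°
wrap1 = π − 2β = 169.5682°
wrap2 = π + 2β = 190.4318°
tangent length = C·cosβ = 21.9089
L = r1·wrap1 + r2·wrap2 + 2·C·cosβ = 3·2.9595 + 5·3.3237 + 2·21.9089 = 69.3147

L=69.315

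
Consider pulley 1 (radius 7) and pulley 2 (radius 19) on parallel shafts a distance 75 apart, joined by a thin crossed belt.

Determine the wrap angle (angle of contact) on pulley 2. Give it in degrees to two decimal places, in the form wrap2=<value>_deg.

crossed belt: β = asin((r1+r2)/C) = asin(26/75) = 20.2836°
wrap1 = wrap2 = π + 2β = 220.5671°

wrap2=220.57_deg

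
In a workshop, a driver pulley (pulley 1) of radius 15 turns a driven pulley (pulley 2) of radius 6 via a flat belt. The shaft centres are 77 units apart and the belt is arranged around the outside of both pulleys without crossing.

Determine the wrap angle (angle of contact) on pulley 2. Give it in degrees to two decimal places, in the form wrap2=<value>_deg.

wrap2=166.58_deg

open belt: β = asin((r2−r1)/C) = asin(-9/77) = -6.7123°
wrap1 = π − 2β = 193.4245°
wrap2 = π + 2β = 166.5755°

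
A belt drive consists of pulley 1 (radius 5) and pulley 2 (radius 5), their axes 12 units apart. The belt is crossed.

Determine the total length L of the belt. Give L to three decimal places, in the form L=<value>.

L=64.385

crossed belt: β = asin((r1+r2)/C) = asin(10/12) = 56.4427°
wrap1 = wrap2 = π + 2β = 292.8854°
tangent length = C·cosβ = 6.6332
L = (r1+r2)·wrap + 2·C·cosβ = 10·5.1118 + 2·6.6332 = 64.3846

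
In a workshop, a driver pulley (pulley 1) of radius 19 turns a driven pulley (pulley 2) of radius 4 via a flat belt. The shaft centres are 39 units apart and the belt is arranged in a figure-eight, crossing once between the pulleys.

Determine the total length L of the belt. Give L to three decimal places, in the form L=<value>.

crossed belt: β = asin((r1+r2)/C) = asin(23/39) = 36.1388°
wrap1 = wrap2 = π + 2β = 252.2776°
tangent length = C·cosβ = 31.4960
L = (r1+r2)·wrap + 2·C·cosβ = 23·4.4031 + 2·31.4960 = 164.2628

L=164.263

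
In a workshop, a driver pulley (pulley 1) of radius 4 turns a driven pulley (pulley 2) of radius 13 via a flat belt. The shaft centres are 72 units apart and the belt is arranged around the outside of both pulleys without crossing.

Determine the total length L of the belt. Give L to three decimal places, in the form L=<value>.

L=198.534

open belt: β = asin((r2−r1)/C) = asin(9/72) = 7.1808°
wrap1 = π − 2β = 165.6385°
wrap2 = π + 2β = 194.3615°
tangent length = C·cosβ = 71.4353
L = r1·wrap1 + r2·wrap2 + 2·C·cosβ = 4·2.8909 + 13·3.3922 + 2·71.4353 = 198.5335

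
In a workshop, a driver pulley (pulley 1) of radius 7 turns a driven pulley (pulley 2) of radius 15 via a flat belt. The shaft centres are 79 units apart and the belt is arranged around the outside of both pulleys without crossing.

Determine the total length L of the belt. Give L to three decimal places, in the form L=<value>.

L=227.926

open belt: β = asin((r2−r1)/C) = asin(8/79) = 5.8121°
wrap1 = π − 2β = 168.3759°
wrap2 = π + 2β = 191.6241°
tangent length = C·cosβ = 78.5939
L = r1·wrap1 + r2·wrap2 + 2·C·cosβ = 7·2.9387 + 15·3.3445 + 2·78.5939 = 227.9259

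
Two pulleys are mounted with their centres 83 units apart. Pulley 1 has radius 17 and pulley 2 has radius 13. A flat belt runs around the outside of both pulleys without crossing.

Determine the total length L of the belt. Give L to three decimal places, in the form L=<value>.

open belt: β = asin((r2−r1)/C) = asin(-4/83) = -2.7623°
wrap1 = π − 2β = 185.5246°
wrap2 = π + 2β = 174.4754°
tangent length = C·cosβ = 82.9036
L = r1·wrap1 + r2·wrap2 + 2·C·cosβ = 17·3.2380 + 13·3.0452 + 2·82.9036 = 260.4406

L=260.441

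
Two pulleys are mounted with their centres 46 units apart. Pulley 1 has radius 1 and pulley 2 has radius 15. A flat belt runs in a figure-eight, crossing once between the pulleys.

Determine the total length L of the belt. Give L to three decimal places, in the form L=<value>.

L=147.889

crossed belt: β = asin((r1+r2)/C) = asin(16/46) = 20.3544°
wrap1 = wrap2 = π + 2β = 220.7088°
tangent length = C·cosβ = 43.1277
L = (r1+r2)·wrap + 2·C·cosβ = 16·3.8521 + 2·43.1277 = 147.8890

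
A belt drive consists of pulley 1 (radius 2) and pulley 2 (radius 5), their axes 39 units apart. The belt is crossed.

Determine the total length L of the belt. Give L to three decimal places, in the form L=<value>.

crossed belt: β = asin((r1+r2)/C) = asin(7/39) = 10.3399°
wrap1 = wrap2 = π + 2β = 200.6798°
tangent length = C·cosβ = 38.3667
L = (r1+r2)·wrap + 2·C·cosβ = 7·3.5025 + 2·38.3667 = 101.2510

L=101.251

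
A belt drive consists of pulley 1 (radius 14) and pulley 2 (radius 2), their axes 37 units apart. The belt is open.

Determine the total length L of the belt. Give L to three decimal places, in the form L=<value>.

L=128.193

open belt: β = asin((r2−r1)/C) = asin(-12/37) = -18.9246°
wrap1 = π − 2β = 217.8493°
wrap2 = π + 2β = 142.1507°
tangent length = C·cosβ = 35.0000
L = r1·wrap1 + r2·wrap2 + 2·C·cosβ = 14·3.8022 + 2·2.4810 + 2·35.0000 = 128.1926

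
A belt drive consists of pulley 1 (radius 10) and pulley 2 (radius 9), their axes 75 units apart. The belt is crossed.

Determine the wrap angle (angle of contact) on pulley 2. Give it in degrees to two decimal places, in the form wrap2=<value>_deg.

wrap2=209.35_deg

crossed belt: β = asin((r1+r2)/C) = asin(19/75) = 14.6748°
wrap1 = wrap2 = π + 2β = 209.3497°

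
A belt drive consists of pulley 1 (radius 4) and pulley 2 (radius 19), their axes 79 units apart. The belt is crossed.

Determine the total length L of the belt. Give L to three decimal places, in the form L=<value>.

L=237.001

crossed belt: β = asin((r1+r2)/C) = asin(23/79) = 16.9262°
wrap1 = wrap2 = π + 2β = 213.8523°
tangent length = C·cosβ = 75.5778
L = (r1+r2)·wrap + 2·C·cosβ = 23·3.7324 + 2·75.5778 = 237.0014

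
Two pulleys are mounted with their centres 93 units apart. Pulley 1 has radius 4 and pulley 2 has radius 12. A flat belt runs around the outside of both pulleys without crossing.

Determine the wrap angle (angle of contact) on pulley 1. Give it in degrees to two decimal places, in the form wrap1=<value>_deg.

wrap1=170.13_deg

open belt: β = asin((r2−r1)/C) = asin(8/93) = 4.9348°
wrap1 = π − 2β = 170.1305°
wrap2 = π + 2β = 189.8695°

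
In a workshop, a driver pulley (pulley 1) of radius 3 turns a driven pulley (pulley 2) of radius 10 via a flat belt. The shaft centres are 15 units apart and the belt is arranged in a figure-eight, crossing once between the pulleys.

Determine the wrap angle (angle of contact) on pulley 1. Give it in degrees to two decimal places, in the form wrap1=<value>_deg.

crossed belt: β = asin((r1+r2)/C) = asin(13/15) = 60.0736°
wrap1 = wrap2 = π + 2β = 300.1471°

wrap1=300.15_deg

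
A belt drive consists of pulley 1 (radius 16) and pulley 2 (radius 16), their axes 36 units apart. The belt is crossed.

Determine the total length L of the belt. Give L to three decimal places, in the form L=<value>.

L=203.590

crossed belt: β = asin((r1+r2)/C) = asin(32/36) = 62.7340°
wrap1 = wrap2 = π + 2β = 305.4679°
tangent length = C·cosβ = 16.4924
L = (r1+r2)·wrap + 2·C·cosβ = 32·5.3314 + 2·16.4924 = 203.5903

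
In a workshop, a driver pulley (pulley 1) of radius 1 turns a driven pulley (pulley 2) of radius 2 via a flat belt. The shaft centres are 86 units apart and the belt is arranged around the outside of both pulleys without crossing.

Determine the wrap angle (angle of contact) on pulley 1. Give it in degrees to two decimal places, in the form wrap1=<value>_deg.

wrap1=178.67_deg

open belt: β = asin((r2−r1)/C) = asin(1/86) = 0.6662°
wrap1 = π − 2β = 178.6675°
wrap2 = π + 2β = 181.3325°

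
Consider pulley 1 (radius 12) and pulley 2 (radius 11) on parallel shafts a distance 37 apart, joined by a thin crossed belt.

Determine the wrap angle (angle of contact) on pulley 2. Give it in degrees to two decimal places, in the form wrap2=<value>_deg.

wrap2=256.87_deg

crossed belt: β = asin((r1+r2)/C) = asin(23/37) = 38.4347°
wrap1 = wrap2 = π + 2β = 256.8693°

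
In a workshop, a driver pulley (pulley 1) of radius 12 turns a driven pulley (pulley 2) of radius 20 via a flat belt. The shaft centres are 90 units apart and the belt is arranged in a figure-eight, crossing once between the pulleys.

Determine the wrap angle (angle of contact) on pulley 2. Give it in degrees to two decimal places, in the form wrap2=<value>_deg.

crossed belt: β = asin((r1+r2)/C) = asin(32/90) = 20.8275°
wrap1 = wrap2 = π + 2β = 221.6550°

wrap2=221.65_deg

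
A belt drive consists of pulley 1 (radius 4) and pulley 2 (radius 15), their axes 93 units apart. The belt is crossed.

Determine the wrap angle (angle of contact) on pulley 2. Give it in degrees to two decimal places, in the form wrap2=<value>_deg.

crossed belt: β = asin((r1+r2)/C) = asin(19/93) = 11.7886°
wrap1 = wrap2 = π + 2β = 203.5772°

wrap2=203.58_deg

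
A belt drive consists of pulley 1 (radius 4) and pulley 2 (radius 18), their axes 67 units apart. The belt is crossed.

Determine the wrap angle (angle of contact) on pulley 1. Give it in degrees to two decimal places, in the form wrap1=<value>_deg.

wrap1=218.34_deg

crossed belt: β = asin((r1+r2)/C) = asin(22/67) = 19.1692°
wrap1 = wrap2 = π + 2β = 218.3383°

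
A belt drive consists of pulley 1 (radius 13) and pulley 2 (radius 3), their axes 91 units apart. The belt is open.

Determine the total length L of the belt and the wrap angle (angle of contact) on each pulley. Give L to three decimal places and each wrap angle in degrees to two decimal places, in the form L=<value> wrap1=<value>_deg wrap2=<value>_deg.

L=233.365 wrap1=192.62_deg wrap2=167.38_deg

open belt: β = asin((r2−r1)/C) = asin(-10/91) = -6.3090°
wrap1 = π − 2β = 192.6180°
wrap2 = π + 2β = 167.3820°
tangent length = C·cosβ = 90.4489
L = r1·wrap1 + r2·wrap2 + 2·C·cosβ = 13·3.3618 + 3·2.9214 + 2·90.4489 = 233.3655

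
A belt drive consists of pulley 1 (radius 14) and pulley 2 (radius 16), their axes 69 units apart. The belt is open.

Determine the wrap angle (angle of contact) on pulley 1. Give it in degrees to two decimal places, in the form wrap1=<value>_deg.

wrap1=176.68_deg

open belt: β = asin((r2−r1)/C) = asin(2/69) = 1.6610°
wrap1 = π − 2β = 176.6780°
wrap2 = π + 2β = 183.3220°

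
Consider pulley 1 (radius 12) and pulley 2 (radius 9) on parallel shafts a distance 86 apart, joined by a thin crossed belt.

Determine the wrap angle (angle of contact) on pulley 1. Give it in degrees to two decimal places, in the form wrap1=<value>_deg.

crossed belt: β = asin((r1+r2)/C) = asin(21/86) = 14.1337°
wrap1 = wrap2 = π + 2β = 208.2675°

wrap1=208.27_deg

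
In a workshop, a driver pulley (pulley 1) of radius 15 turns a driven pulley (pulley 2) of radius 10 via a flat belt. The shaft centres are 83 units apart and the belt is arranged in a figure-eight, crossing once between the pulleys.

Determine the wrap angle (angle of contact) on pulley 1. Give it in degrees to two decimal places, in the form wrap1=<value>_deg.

wrap1=215.06_deg

crossed belt: β = asin((r1+r2)/C) = asin(25/83) = 17.5300°
wrap1 = wrap2 = π + 2β = 215.0600°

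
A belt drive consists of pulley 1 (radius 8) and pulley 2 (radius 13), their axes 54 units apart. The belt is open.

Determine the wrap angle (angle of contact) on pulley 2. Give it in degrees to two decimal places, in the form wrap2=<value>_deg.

open belt: β = asin((r2−r1)/C) = asin(5/54) = 5.3128°
wrap1 = π − 2β = 169.3745°
wrap2 = π + 2β = 190.6255°

wrap2=190.63_deg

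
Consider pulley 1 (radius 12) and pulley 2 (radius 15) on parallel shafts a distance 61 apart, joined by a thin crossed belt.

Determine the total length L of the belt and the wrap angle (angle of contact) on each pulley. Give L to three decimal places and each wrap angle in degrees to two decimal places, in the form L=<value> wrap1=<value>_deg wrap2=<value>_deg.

L=218.982 wrap1=232.54_deg wrap2=232.54_deg

crossed belt: β = asin((r1+r2)/C) = asin(27/61) = 26.2714°
wrap1 = wrap2 = π + 2β = 232.5427°
tangent length = C·cosβ = 54.6992
L = (r1+r2)·wrap + 2·C·cosβ = 27·4.0586 + 2·54.6992 = 218.9815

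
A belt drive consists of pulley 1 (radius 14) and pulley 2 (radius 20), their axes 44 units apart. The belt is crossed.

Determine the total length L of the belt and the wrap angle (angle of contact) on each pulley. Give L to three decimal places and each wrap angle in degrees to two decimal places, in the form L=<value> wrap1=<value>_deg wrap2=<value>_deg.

L=222.724 wrap1=281.20_deg wrap2=281.20_deg

crossed belt: β = asin((r1+r2)/C) = asin(34/44) = 50.5994°
wrap1 = wrap2 = π + 2β = 281.1989°
tangent length = C·cosβ = 27.9285
L = (r1+r2)·wrap + 2·C·cosβ = 34·4.9078 + 2·27.9285 = 222.7237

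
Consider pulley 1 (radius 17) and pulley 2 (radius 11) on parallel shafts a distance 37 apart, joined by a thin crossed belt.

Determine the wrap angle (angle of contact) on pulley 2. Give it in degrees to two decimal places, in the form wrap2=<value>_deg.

wrap2=278.36_deg

crossed belt: β = asin((r1+r2)/C) = asin(28/37) = 49.1791°
wrap1 = wrap2 = π + 2β = 278.3582°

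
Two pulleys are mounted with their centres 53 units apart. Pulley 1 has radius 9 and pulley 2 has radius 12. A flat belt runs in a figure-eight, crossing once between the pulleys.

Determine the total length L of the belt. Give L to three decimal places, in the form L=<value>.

crossed belt: β = asin((r1+r2)/C) = asin(21/53) = 23.3425°
wrap1 = wrap2 = π + 2β = 226.6850°
tangent length = C·cosβ = 48.6621
L = (r1+r2)·wrap + 2·C·cosβ = 21·3.9564 + 2·48.6621 = 180.4086

L=180.409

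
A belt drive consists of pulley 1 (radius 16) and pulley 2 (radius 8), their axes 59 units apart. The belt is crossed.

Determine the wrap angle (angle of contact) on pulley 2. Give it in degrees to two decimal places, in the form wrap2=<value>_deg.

wrap2=228.01_deg

crossed belt: β = asin((r1+r2)/C) = asin(24/59) = 24.0027°
wrap1 = wrap2 = π + 2β = 228.0054°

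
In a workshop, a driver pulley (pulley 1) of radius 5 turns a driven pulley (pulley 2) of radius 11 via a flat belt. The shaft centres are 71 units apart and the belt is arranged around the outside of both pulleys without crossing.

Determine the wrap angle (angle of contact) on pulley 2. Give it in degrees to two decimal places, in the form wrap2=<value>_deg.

open belt: β = asin((r2−r1)/C) = asin(6/71) = 4.8477°
wrap1 = π − 2β = 170.3046°
wrap2 = π + 2β = 189.6954°

wrap2=189.70_deg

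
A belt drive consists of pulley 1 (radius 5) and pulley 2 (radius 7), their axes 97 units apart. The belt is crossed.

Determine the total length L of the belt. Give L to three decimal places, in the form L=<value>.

crossed belt: β = asin((r1+r2)/C) = asin(12/97) = 7.1063°
wrap1 = wrap2 = π + 2β = 194.2127°
tangent length = C·cosβ = 96.2549
L = (r1+r2)·wrap + 2·C·cosβ = 12·3.3897 + 2·96.2549 = 233.1856

L=233.186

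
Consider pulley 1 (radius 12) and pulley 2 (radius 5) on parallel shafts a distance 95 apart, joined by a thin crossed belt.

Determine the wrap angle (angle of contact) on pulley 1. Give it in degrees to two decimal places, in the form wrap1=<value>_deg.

crossed belt: β = asin((r1+r2)/C) = asin(17/95) = 10.3085°
wrap1 = wrap2 = π + 2β = 200.6169°

wrap1=200.62_deg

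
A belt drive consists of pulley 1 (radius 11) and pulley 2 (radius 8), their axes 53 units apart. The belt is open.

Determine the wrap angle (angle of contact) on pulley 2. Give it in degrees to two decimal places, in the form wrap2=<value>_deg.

open belt: β = asin((r2−r1)/C) = asin(-3/53) = -3.2449°
wrap1 = π − 2β = 186.4898°
wrap2 = π + 2β = 173.5102°

wrap2=173.51_deg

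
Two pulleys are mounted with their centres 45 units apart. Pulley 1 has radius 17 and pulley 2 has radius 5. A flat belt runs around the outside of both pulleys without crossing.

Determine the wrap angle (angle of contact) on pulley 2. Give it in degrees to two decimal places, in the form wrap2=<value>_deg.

open belt: β = asin((r2−r1)/C) = asin(-12/45) = -15.4660°
wrap1 = π − 2β = 210.9320°
wrap2 = π + 2β = 149.0680°

wrap2=149.07_deg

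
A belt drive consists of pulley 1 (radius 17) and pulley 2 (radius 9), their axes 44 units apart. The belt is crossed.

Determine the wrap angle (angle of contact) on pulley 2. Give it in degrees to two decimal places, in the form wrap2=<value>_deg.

wrap2=252.44_deg

crossed belt: β = asin((r1+r2)/C) = asin(26/44) = 36.2215°
wrap1 = wrap2 = π + 2β = 252.4431°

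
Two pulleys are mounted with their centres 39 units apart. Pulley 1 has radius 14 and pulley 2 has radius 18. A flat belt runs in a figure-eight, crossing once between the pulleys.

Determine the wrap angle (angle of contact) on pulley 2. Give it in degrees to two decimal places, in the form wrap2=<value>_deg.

crossed belt: β = asin((r1+r2)/C) = asin(32/39) = 55.1362°
wrap1 = wrap2 = π + 2β = 290.2723°

wrap2=290.27_deg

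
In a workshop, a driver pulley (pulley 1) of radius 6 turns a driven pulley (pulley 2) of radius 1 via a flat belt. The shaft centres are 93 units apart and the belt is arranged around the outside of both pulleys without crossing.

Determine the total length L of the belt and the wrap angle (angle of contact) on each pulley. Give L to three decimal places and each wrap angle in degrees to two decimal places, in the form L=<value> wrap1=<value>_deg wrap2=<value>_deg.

L=208.260 wrap1=186.16_deg wrap2=173.84_deg

open belt: β = asin((r2−r1)/C) = asin(-5/93) = -3.0819°
wrap1 = π − 2β = 186.1638°
wrap2 = π + 2β = 173.8362°
tangent length = C·cosβ = 92.8655
L = r1·wrap1 + r2·wrap2 + 2·C·cosβ = 6·3.2492 + 1·3.0340 + 2·92.8655 = 208.2600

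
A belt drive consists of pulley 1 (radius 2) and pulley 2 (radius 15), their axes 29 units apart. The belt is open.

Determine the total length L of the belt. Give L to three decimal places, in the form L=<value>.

open belt: β = asin((r2−r1)/C) = asin(13/29) = 26.6331°
wrap1 = π − 2β = 126.7338°
wrap2 = π + 2β = 233.2662°
tangent length = C·cosβ = 25.9230
L = r1·wrap1 + r2·wrap2 + 2·C·cosβ = 2·2.2119 + 15·4.0713 + 2·25.9230 = 117.3387

L=117.339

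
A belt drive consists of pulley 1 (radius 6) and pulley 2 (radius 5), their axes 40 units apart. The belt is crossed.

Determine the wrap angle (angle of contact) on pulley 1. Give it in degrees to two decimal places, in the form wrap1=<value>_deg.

crossed belt: β = asin((r1+r2)/C) = asin(11/40) = 15.9620°
wrap1 = wrap2 = π + 2β = 211.9240°

wrap1=211.92_deg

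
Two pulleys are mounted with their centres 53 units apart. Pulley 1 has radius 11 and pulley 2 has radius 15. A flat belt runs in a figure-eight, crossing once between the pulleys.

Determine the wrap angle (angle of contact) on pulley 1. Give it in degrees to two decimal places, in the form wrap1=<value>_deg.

wrap1=238.76_deg

crossed belt: β = asin((r1+r2)/C) = asin(26/53) = 29.3778°
wrap1 = wrap2 = π + 2β = 238.7556°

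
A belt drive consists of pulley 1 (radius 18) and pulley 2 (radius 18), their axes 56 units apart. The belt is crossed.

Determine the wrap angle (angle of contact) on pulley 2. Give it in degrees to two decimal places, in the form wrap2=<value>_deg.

crossed belt: β = asin((r1+r2)/C) = asin(36/56) = 40.0052°
wrap1 = wrap2 = π + 2β = 260.0104°

wrap2=260.01_deg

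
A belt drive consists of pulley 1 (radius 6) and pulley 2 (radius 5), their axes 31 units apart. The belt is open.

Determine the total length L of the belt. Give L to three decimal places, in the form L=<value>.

open belt: β = asin((r2−r1)/C) = asin(-1/31) = -1.8486°
wrap1 = π − 2β = 183.6971°
wrap2 = π + 2β = 176.3029°
tangent length = C·cosβ = 30.9839
L = r1·wrap1 + r2·wrap2 + 2·C·cosβ = 6·3.2061 + 5·3.0771 + 2·30.9839 = 96.5898

L=96.590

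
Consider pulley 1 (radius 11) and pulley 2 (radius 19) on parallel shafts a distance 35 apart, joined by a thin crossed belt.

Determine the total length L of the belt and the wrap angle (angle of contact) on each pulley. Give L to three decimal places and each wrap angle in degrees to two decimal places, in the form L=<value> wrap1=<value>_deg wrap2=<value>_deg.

L=192.085 wrap1=297.99_deg wrap2=297.99_deg

crossed belt: β = asin((r1+r2)/C) = asin(30/35) = 58.9973°
wrap1 = wrap2 = π + 2β = 297.9946°
tangent length = C·cosβ = 18.0278
L = (r1+r2)·wrap + 2·C·cosβ = 30·5.2010 + 2·18.0278 = 192.0851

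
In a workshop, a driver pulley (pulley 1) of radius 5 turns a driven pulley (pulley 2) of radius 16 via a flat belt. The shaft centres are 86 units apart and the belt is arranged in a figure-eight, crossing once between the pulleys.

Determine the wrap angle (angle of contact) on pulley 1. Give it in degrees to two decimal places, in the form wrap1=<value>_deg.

crossed belt: β = asin((r1+r2)/C) = asin(21/86) = 14.1337°
wrap1 = wrap2 = π + 2β = 208.2675°

wrap1=208.27_deg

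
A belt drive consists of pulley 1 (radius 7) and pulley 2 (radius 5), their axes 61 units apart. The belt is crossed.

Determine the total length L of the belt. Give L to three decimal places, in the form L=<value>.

L=162.067

crossed belt: β = asin((r1+r2)/C) = asin(12/61) = 11.3453°
wrap1 = wrap2 = π + 2β = 202.6906°
tangent length = C·cosβ = 59.8080
L = (r1+r2)·wrap + 2·C·cosβ = 12·3.5376 + 2·59.8080 = 162.0675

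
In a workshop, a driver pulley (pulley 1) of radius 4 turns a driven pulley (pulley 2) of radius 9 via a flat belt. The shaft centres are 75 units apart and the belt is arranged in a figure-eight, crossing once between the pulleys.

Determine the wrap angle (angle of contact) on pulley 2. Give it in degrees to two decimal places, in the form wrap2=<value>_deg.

wrap2=199.96_deg

crossed belt: β = asin((r1+r2)/C) = asin(13/75) = 9.9817°
wrap1 = wrap2 = π + 2β = 199.9634°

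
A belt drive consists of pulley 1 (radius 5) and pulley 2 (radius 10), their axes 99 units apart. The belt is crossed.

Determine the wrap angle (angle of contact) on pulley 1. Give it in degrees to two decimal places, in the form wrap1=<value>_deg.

wrap1=197.43_deg

crossed belt: β = asin((r1+r2)/C) = asin(15/99) = 8.7147°
wrap1 = wrap2 = π + 2β = 197.4295°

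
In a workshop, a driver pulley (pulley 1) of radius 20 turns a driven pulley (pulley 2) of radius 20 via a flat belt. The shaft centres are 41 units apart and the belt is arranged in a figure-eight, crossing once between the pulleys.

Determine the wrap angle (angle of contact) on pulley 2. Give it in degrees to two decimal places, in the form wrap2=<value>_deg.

crossed belt: β = asin((r1+r2)/C) = asin(40/41) = 77.3196°
wrap1 = wrap2 = π + 2β = 334.6392°

wrap2=334.64_deg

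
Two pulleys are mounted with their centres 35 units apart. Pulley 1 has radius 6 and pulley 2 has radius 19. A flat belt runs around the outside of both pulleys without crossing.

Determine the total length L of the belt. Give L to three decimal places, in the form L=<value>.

L=153.426

open belt: β = asin((r2−r1)/C) = asin(13/35) = 21.8037°
wrap1 = π − 2β = 136.3925°
wrap2 = π + 2β = 223.6075°
tangent length = C·cosβ = 32.4962
L = r1·wrap1 + r2·wrap2 + 2·C·cosβ = 6·2.3805 + 19·3.9027 + 2·32.4962 = 153.4264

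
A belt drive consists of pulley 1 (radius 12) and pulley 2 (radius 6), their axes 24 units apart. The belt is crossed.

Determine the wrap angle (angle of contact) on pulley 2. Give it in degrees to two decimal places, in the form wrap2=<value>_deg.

wrap2=277.18_deg

crossed belt: β = asin((r1+r2)/C) = asin(18/24) = 48.5904°
wrap1 = wrap2 = π + 2β = 277.1808°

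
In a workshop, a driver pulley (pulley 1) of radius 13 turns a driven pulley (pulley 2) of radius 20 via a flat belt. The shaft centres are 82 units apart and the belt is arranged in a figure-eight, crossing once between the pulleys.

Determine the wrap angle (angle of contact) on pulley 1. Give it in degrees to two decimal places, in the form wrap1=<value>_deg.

crossed belt: β = asin((r1+r2)/C) = asin(33/82) = 23.7307°
wrap1 = wrap2 = π + 2β = 227.4615°

wrap1=227.46_deg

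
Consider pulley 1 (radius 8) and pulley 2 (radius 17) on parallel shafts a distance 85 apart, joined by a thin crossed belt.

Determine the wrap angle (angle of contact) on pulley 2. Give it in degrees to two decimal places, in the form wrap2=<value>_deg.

wrap2=214.21_deg

crossed belt: β = asin((r1+r2)/C) = asin(25/85) = 17.1046°
wrap1 = wrap2 = π + 2β = 214.2093°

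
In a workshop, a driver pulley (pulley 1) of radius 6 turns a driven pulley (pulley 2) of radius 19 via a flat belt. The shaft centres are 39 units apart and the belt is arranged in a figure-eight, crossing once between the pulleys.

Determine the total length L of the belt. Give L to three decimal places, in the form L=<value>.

L=173.198

crossed belt: β = asin((r1+r2)/C) = asin(25/39) = 39.8683°
wrap1 = wrap2 = π + 2β = 259.7367°
tangent length = C·cosβ = 29.9333
L = (r1+r2)·wrap + 2·C·cosβ = 25·4.5333 + 2·29.9333 = 173.1980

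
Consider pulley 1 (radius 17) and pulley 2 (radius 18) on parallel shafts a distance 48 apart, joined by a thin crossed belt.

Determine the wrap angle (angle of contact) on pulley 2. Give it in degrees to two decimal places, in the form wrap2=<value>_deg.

crossed belt: β = asin((r1+r2)/C) = asin(35/48) = 46.8166°
wrap1 = wrap2 = π + 2β = 273.6332°

wrap2=273.63_deg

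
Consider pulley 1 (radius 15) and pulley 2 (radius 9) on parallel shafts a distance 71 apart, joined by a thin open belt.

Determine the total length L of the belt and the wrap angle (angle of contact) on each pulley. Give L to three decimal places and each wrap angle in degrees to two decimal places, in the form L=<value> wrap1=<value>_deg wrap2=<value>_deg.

L=217.906 wrap1=189.70_deg wrap2=170.30_deg

open belt: β = asin((r2−r1)/C) = asin(-6/71) = -4.8477°
wrap1 = π − 2β = 189.6954°
wrap2 = π + 2β = 170.3046°
tangent length = C·cosβ = 70.7460
L = r1·wrap1 + r2·wrap2 + 2·C·cosβ = 15·3.3108 + 9·2.9724 + 2·70.7460 = 217.9056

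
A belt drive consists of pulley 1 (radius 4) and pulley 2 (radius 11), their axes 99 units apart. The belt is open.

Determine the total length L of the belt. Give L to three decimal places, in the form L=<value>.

L=245.619

open belt: β = asin((r2−r1)/C) = asin(7/99) = 4.0546°
wrap1 = π − 2β = 171.8908°
wrap2 = π + 2β = 188.1092°
tangent length = C·cosβ = 98.7522
L = r1·wrap1 + r2·wrap2 + 2·C·cosβ = 4·3.0001 + 11·3.2831 + 2·98.7522 = 245.6190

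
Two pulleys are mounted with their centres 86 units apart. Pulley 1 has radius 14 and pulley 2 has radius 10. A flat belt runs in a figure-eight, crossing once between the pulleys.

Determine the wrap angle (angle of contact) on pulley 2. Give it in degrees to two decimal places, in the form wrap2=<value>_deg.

wrap2=212.41_deg

crossed belt: β = asin((r1+r2)/C) = asin(24/86) = 16.2047°
wrap1 = wrap2 = π + 2β = 212.4094°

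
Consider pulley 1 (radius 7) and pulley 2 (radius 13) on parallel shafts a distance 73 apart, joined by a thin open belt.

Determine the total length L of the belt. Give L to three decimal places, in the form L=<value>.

L=209.325

open belt: β = asin((r2−r1)/C) = asin(6/73) = 4.7146°
wrap1 = π − 2β = 170.5709°
wrap2 = π + 2β = 189.4291°
tangent length = C·cosβ = 72.7530
L = r1·wrap1 + r2·wrap2 + 2·C·cosβ = 7·2.9770 + 13·3.3062 + 2·72.7530 = 209.3253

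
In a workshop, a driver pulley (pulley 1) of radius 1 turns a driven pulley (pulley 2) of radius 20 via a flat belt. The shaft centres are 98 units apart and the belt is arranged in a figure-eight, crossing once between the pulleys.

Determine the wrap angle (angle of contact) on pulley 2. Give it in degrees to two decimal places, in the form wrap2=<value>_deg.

wrap2=204.75_deg

crossed belt: β = asin((r1+r2)/C) = asin(21/98) = 12.3736°
wrap1 = wrap2 = π + 2β = 204.7473°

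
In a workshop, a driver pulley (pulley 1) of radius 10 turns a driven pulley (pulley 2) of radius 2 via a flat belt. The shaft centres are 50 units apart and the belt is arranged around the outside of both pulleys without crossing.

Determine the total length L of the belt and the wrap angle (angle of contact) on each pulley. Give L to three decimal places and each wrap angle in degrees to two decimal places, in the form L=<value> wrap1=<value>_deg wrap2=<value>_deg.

open belt: β = asin((r2−r1)/C) = asin(-8/50) = -9.2069°
wrap1 = π − 2β = 198.4138°
wrap2 = π + 2β = 161.5862°
tangent length = C·cosβ = 49.3559
L = r1·wrap1 + r2·wrap2 + 2·C·cosβ = 10·3.4630 + 2·2.8202 + 2·49.3559 = 138.9819

L=138.982 wrap1=198.41_deg wrap2=161.59_deg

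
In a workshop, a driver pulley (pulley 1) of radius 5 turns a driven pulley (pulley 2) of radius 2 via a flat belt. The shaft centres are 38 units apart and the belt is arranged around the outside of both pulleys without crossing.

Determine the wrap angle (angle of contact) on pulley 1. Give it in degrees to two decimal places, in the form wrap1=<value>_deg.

open belt: β = asin((r2−r1)/C) = asin(-3/38) = -4.5281°
wrap1 = π − 2β = 189.0561°
wrap2 = π + 2β = 170.9439°

wrap1=189.06_deg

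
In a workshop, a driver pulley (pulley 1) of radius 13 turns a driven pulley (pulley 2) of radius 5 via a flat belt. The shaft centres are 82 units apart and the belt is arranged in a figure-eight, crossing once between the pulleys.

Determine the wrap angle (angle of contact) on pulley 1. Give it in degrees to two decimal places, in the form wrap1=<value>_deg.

wrap1=205.36_deg

crossed belt: β = asin((r1+r2)/C) = asin(18/82) = 12.6804°
wrap1 = wrap2 = π + 2β = 205.3608°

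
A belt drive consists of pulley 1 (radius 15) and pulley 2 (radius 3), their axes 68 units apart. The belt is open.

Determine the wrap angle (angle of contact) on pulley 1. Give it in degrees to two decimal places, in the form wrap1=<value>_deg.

open belt: β = asin((r2−r1)/C) = asin(-12/68) = -10.1642°
wrap1 = π − 2β = 200.3285°
wrap2 = π + 2β = 159.6715°

wrap1=200.33_deg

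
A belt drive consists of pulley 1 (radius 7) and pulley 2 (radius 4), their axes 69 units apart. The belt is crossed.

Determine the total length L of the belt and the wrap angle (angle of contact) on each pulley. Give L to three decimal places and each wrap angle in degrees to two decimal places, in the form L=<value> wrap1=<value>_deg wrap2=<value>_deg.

crossed belt: β = asin((r1+r2)/C) = asin(11/69) = 9.1732°
wrap1 = wrap2 = π + 2β = 198.3465°
tangent length = C·cosβ = 68.1175
L = (r1+r2)·wrap + 2·C·cosβ = 11·3.4618 + 2·68.1175 = 174.3149

L=174.315 wrap1=198.35_deg wrap2=198.35_deg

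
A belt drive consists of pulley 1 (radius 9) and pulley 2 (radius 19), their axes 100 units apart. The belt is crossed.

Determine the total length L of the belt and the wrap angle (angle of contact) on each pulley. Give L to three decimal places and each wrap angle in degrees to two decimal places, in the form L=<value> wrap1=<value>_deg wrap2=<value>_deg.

L=295.857 wrap1=212.52_deg wrap2=212.52_deg

crossed belt: β = asin((r1+r2)/C) = asin(28/100) = 16.2602°
wrap1 = wrap2 = π + 2β = 212.5204°
tangent length = C·cosβ = 96.0000
L = (r1+r2)·wrap + 2·C·cosβ = 28·3.7092 + 2·96.0000 = 295.8571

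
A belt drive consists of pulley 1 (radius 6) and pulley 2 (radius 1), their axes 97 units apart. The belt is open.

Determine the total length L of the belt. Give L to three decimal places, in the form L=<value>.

L=216.249

open belt: β = asin((r2−r1)/C) = asin(-5/97) = -2.9547°
wrap1 = π − 2β = 185.9094°
wrap2 = π + 2β = 174.0906°
tangent length = C·cosβ = 96.8710
L = r1·wrap1 + r2·wrap2 + 2·C·cosβ = 6·3.2447 + 1·3.0385 + 2·96.8710 = 216.2489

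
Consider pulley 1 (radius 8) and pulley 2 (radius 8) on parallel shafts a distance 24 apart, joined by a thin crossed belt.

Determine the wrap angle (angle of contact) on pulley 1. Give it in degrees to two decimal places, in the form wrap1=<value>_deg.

wrap1=263.62_deg

crossed belt: β = asin((r1+r2)/C) = asin(16/24) = 41.8103°
wrap1 = wrap2 = π + 2β = 263.6206°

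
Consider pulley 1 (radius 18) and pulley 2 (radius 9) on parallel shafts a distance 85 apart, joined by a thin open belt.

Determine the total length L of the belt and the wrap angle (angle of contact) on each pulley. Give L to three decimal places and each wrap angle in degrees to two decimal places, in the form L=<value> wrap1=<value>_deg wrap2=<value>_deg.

L=255.777 wrap1=192.16_deg wrap2=167.84_deg

open belt: β = asin((r2−r1)/C) = asin(-9/85) = -6.0780°
wrap1 = π − 2β = 192.1560°
wrap2 = π + 2β = 167.8440°
tangent length = C·cosβ = 84.5222
L = r1·wrap1 + r2·wrap2 + 2·C·cosβ = 18·3.3538 + 9·2.9294 + 2·84.5222 = 255.7768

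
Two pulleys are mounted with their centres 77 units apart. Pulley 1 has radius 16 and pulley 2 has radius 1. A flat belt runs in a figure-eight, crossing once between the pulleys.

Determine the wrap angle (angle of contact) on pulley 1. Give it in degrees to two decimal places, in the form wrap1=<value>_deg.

wrap1=205.51_deg

crossed belt: β = asin((r1+r2)/C) = asin(17/77) = 12.7548°
wrap1 = wrap2 = π + 2β = 205.5096°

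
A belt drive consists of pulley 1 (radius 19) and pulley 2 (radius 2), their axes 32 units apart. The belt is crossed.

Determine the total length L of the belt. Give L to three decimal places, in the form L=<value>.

crossed belt: β = asin((r1+r2)/C) = asin(21/32) = 41.0145°
wrap1 = wrap2 = π + 2β = 262.0290°
tangent length = C·cosβ = 24.1454
L = (r1+r2)·wrap + 2·C·cosβ = 21·4.5733 + 2·24.1454 = 144.3294

L=144.329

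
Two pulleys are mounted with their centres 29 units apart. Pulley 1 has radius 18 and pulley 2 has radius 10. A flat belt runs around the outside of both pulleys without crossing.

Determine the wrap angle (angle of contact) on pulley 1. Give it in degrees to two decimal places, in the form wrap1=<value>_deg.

open belt: β = asin((r2−r1)/C) = asin(-8/29) = -16.0134°
wrap1 = π − 2β = 212.0268°
wrap2 = π + 2β = 147.9732°

wrap1=212.03_deg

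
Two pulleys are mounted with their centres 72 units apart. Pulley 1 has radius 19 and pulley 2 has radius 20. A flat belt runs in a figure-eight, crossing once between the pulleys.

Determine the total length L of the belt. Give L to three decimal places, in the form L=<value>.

L=288.216

crossed belt: β = asin((r1+r2)/C) = asin(39/72) = 32.7972°
wrap1 = wrap2 = π + 2β = 245.5943°
tangent length = C·cosβ = 60.5227
L = (r1+r2)·wrap + 2·C·cosβ = 39·4.2864 + 2·60.5227 = 288.2162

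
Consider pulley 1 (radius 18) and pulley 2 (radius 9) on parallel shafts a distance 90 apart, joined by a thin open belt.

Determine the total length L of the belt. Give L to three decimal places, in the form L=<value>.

open belt: β = asin((r2−r1)/C) = asin(-9/90) = -5.7392°
wrap1 = π − 2β = 191.4783°
wrap2 = π + 2β = 168.5217°
tangent length = C·cosβ = 89.5489
L = r1·wrap1 + r2·wrap2 + 2·C·cosβ = 18·3.3419 + 9·2.9413 + 2·89.5489 = 265.7238

L=265.724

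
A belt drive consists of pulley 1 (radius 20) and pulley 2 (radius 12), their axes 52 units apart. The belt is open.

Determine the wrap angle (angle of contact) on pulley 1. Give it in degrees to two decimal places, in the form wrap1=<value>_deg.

open belt: β = asin((r2−r1)/C) = asin(-8/52) = -8.8499°
wrap1 = π − 2β = 197.6998°
wrap2 = π + 2β = 162.3002°

wrap1=197.70_deg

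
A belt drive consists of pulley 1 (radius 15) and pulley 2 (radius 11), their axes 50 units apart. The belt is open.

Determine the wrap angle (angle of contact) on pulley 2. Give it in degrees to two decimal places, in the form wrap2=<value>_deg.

wrap2=170.82_deg

open belt: β = asin((r2−r1)/C) = asin(-4/50) = -4.5886°
wrap1 = π − 2β = 189.1771°
wrap2 = π + 2β = 170.8229°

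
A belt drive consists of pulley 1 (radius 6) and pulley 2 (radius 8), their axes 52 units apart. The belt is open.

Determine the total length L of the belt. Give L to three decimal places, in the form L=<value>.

L=148.059

open belt: β = asin((r2−r1)/C) = asin(2/52) = 2.2042°
wrap1 = π − 2β = 175.5915°
wrap2 = π + 2β = 184.4085°
tangent length = C·cosβ = 51.9615
L = r1·wrap1 + r2·wrap2 + 2·C·cosβ = 6·3.0647 + 8·3.2185 + 2·51.9615 = 148.0592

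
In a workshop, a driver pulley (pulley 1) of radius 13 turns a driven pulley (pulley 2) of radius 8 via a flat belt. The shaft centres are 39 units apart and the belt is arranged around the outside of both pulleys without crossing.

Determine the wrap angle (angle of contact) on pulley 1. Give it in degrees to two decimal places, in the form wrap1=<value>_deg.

open belt: β = asin((r2−r1)/C) = asin(-5/39) = -7.3659°
wrap1 = π − 2β = 194.7318°
wrap2 = π + 2β = 165.2682°

wrap1=194.73_deg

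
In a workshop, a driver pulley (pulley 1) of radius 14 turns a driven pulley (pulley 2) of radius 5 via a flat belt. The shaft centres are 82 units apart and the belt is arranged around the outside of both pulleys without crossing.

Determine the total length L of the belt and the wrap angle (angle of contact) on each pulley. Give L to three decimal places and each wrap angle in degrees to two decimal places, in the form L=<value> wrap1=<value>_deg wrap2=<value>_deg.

L=224.679 wrap1=192.60_deg wrap2=167.40_deg

open belt: β = asin((r2−r1)/C) = asin(-9/82) = -6.3013°
wrap1 = π − 2β = 192.6025°
wrap2 = π + 2β = 167.3975°
tangent length = C·cosβ = 81.5046
L = r1·wrap1 + r2·wrap2 + 2·C·cosβ = 14·3.3615 + 5·2.9216 + 2·81.5046 = 224.6791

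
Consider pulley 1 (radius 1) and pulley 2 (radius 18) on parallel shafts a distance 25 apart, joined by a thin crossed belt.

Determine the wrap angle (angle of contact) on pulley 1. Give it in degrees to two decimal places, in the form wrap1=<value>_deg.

wrap1=278.93_deg

crossed belt: β = asin((r1+r2)/C) = asin(19/25) = 49.4642°
wrap1 = wrap2 = π + 2β = 278.9284°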